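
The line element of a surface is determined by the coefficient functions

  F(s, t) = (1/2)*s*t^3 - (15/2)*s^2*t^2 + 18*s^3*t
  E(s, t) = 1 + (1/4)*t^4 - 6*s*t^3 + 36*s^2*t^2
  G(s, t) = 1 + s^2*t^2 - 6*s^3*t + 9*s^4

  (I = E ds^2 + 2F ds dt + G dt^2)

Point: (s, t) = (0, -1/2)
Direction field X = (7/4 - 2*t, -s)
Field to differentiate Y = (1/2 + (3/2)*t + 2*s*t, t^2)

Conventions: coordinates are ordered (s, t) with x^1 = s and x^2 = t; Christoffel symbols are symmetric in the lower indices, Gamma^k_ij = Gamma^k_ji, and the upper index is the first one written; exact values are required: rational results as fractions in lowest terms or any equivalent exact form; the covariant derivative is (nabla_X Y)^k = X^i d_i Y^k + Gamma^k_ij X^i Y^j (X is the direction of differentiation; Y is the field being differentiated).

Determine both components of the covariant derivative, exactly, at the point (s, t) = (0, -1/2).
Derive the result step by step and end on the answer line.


E = 65/64, F = 0, G = 1 at the point
E_s = 3/4, E_t = -1/8, F_s = -1/16, F_t = 0, G_s = 0, G_t = 0
EG - F^2 = 65/64;  g^inv = (64/65) * [[1, 0], [0, 65/64]]
first-kind symbols [ij,l] = (1/2)(d_i g_jl + d_j g_il - d_l g_ij): [ss,s] = E_s/2 = 3/8, [ss,t] = F_s - E_t/2 = 0, [st,s] = E_t/2 = -1/16, [st,t] = G_s/2 = 0, [tt,s] = F_t - G_s/2 = 0, [tt,t] = G_t/2 = 0
Gamma^s_ij = (G*[ij,s] - F*[ij,t])/(EG - F^2), Gamma^t_ij = (E*[ij,t] - F*[ij,s])/(EG - F^2)
Gamma_sss = 24/65, Gamma_sst = -4/65, Gamma_stt = 0, Gamma_tss = 0, Gamma_tst = 0, Gamma_ttt = 0
X = (11/4, 0), Y = (-1/4, 1/4) at the point

Answer: (nabla_X Y)^s = -198/65, (nabla_X Y)^t = 0


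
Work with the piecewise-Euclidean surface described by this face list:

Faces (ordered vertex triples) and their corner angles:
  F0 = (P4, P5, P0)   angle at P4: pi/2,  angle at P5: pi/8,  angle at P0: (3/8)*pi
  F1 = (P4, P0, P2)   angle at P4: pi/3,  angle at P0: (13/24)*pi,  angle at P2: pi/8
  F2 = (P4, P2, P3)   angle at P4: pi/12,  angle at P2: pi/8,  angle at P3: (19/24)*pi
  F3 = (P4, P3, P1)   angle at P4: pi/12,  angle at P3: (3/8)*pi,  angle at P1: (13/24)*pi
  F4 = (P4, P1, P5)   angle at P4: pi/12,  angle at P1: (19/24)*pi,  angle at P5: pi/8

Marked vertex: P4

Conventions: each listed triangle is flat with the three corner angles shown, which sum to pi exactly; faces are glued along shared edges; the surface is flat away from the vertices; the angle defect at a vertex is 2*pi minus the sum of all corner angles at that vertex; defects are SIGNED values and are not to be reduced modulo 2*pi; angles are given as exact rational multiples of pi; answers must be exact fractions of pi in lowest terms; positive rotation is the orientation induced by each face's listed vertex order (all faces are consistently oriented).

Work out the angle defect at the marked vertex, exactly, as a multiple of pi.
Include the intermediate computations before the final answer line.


Sum of corner angles at P4: (13/12)*pi
defect = 2*pi - (13/12)*pi

Answer: defect(P4) = (11/12)*pi


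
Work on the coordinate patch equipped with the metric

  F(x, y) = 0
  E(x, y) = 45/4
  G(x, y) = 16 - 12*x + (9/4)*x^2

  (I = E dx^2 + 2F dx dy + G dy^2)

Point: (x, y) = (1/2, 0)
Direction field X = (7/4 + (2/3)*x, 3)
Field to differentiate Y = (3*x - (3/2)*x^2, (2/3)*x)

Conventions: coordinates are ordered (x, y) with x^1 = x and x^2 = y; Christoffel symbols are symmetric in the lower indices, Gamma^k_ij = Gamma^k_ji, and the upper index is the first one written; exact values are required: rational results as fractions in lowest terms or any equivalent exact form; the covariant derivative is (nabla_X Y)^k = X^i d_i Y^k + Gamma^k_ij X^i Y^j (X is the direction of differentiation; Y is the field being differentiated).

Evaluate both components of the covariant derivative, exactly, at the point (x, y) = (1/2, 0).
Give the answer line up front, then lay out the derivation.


Answer: (nabla_X Y)^x = 427/120, (nabla_X Y)^y = -229/468

E = 45/4, F = 0, G = 169/16 at the point
E_x = 0, E_y = 0, F_x = 0, F_y = 0, G_x = -39/4, G_y = 0
EG - F^2 = 7605/64;  g^inv = (64/7605) * [[169/16, 0], [0, 45/4]]
first-kind symbols [ij,l] = (1/2)(d_i g_jl + d_j g_il - d_l g_ij): [xx,x] = E_x/2 = 0, [xx,y] = F_x - E_y/2 = 0, [xy,x] = E_y/2 = 0, [xy,y] = G_x/2 = -39/8, [yy,x] = F_y - G_x/2 = 39/8, [yy,y] = G_y/2 = 0
Gamma^x_ij = (G*[ij,x] - F*[ij,y])/(EG - F^2), Gamma^y_ij = (E*[ij,y] - F*[ij,x])/(EG - F^2)
Gamma_xxx = 0, Gamma_xxy = 0, Gamma_xyy = 13/30, Gamma_yxx = 0, Gamma_yxy = -6/13, Gamma_yyy = 0
X = (25/12, 3), Y = (9/8, 1/3) at the point


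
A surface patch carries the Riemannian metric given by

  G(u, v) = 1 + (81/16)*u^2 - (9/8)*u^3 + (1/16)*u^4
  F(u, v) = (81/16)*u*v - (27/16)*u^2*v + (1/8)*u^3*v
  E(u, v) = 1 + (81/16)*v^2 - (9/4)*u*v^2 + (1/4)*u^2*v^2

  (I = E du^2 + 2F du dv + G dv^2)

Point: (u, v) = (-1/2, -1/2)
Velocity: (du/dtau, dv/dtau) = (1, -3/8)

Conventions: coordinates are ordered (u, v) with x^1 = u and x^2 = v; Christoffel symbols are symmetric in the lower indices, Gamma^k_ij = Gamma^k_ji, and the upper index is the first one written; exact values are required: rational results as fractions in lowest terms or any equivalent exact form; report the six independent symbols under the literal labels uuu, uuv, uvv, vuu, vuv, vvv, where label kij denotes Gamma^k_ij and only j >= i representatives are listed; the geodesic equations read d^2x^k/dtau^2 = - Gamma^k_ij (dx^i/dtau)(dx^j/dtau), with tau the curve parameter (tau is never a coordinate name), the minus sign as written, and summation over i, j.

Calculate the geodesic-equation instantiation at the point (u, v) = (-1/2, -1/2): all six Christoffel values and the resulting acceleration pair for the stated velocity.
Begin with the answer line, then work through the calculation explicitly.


Answer: Gamma_uuu = -80/1017, Gamma_uuv = -800/1017, Gamma_uvv = 0, Gamma_vuu = -76/1017, Gamma_vuv = -760/1017, Gamma_vvv = 0; accelerations (d^2u/dtau^2, d^2v/dtau^2) = (-520/1017, -494/1017)

E = 41/16, F = 95/64, G = 617/256 at the point
E_u = -5/8, E_v = -25/4, F_u = -219/64, F_v = -95/32, G_u = -95/16, G_v = 0
EG - F^2 = 1017/256;  g^inv = (256/1017) * [[617/256, -95/64], [-95/64, 41/16]]
first-kind symbols [ij,l] = (1/2)(d_i g_jl + d_j g_il - d_l g_ij): [uu,u] = E_u/2 = -5/16, [uu,v] = F_u - E_v/2 = -19/64, [uv,u] = E_v/2 = -25/8, [uv,v] = G_u/2 = -95/32, [vv,u] = F_v - G_u/2 = 0, [vv,v] = G_v/2 = 0
Gamma^u_ij = (G*[ij,u] - F*[ij,v])/(EG - F^2), Gamma^v_ij = (E*[ij,v] - F*[ij,u])/(EG - F^2)
Gamma_uuu = -80/1017, Gamma_uuv = -800/1017, Gamma_uvv = 0, Gamma_vuu = -76/1017, Gamma_vuv = -760/1017, Gamma_vvv = 0
d^2u/dtau^2 = -(Gamma_uuu*(1)^2 + 2*Gamma_uuv*(1)*(-3/8) + Gamma_uvv*(-3/8)^2) = -520/1017
d^2v/dtau^2 = -(Gamma_vuu*(1)^2 + 2*Gamma_vuv*(1)*(-3/8) + Gamma_vvv*(-3/8)^2) = -494/1017


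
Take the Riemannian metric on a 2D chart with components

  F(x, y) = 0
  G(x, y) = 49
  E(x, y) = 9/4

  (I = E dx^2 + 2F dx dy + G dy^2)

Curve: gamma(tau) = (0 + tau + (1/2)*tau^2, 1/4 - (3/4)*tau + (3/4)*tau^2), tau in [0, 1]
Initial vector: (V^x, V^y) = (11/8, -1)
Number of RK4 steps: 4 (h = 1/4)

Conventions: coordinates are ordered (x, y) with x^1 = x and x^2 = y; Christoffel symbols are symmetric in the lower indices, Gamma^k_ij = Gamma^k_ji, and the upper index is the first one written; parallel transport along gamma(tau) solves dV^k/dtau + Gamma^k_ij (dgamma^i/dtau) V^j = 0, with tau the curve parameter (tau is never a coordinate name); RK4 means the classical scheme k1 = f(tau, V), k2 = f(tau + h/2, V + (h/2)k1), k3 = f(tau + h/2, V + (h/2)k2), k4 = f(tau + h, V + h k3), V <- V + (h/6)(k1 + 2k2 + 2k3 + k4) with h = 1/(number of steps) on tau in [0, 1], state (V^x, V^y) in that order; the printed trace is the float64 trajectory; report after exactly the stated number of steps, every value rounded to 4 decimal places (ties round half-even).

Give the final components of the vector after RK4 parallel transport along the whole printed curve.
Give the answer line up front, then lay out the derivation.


Answer: V^x = 1.3750, V^y = -1.0000

gamma'(tau) = (1 + tau, -3/4 + (3/2)*tau); f(tau, V)^k = -Gamma^k_ij(gamma(tau)) gamma'^i(tau) V^j; h = 1/4; intermediate values shown to 6 dp
curve data and Christoffel symbols at the stage parameters:
  tau = 0.000000: gamma = (0.000000, 0.250000), gamma' = (1.000000, -0.750000); Gamma_xxx = 0.000000, Gamma_xxy = 0.000000, Gamma_xyy = 0.000000, Gamma_yxx = 0.000000, Gamma_yxy = 0.000000, Gamma_yyy = 0.000000
  tau = 0.125000: gamma = (0.132812, 0.167969), gamma' = (1.125000, -0.562500); Gamma_xxx = 0.000000, Gamma_xxy = 0.000000, Gamma_xyy = 0.000000, Gamma_yxx = 0.000000, Gamma_yxy = 0.000000, Gamma_yyy = 0.000000
  tau = 0.250000: gamma = (0.281250, 0.109375), gamma' = (1.250000, -0.375000); Gamma_xxx = 0.000000, Gamma_xxy = 0.000000, Gamma_xyy = 0.000000, Gamma_yxx = 0.000000, Gamma_yxy = 0.000000, Gamma_yyy = 0.000000
  tau = 0.375000: gamma = (0.445312, 0.074219), gamma' = (1.375000, -0.187500); Gamma_xxx = 0.000000, Gamma_xxy = 0.000000, Gamma_xyy = 0.000000, Gamma_yxx = 0.000000, Gamma_yxy = 0.000000, Gamma_yyy = 0.000000
  tau = 0.500000: gamma = (0.625000, 0.062500), gamma' = (1.500000, 0.000000); Gamma_xxx = 0.000000, Gamma_xxy = 0.000000, Gamma_xyy = 0.000000, Gamma_yxx = 0.000000, Gamma_yxy = 0.000000, Gamma_yyy = 0.000000
  tau = 0.625000: gamma = (0.820312, 0.074219), gamma' = (1.625000, 0.187500); Gamma_xxx = 0.000000, Gamma_xxy = 0.000000, Gamma_xyy = 0.000000, Gamma_yxx = 0.000000, Gamma_yxy = 0.000000, Gamma_yyy = 0.000000
  tau = 0.750000: gamma = (1.031250, 0.109375), gamma' = (1.750000, 0.375000); Gamma_xxx = 0.000000, Gamma_xxy = 0.000000, Gamma_xyy = 0.000000, Gamma_yxx = 0.000000, Gamma_yxy = 0.000000, Gamma_yyy = 0.000000
  tau = 0.875000: gamma = (1.257812, 0.167969), gamma' = (1.875000, 0.562500); Gamma_xxx = 0.000000, Gamma_xxy = 0.000000, Gamma_xyy = 0.000000, Gamma_yxx = 0.000000, Gamma_yxy = 0.000000, Gamma_yyy = 0.000000
  tau = 1.000000: gamma = (1.500000, 0.250000), gamma' = (2.000000, 0.750000); Gamma_xxx = 0.000000, Gamma_xxy = 0.000000, Gamma_xyy = 0.000000, Gamma_yxx = 0.000000, Gamma_yxy = 0.000000, Gamma_yyy = 0.000000
step 0: V^x = 1.3750, V^y = -1.0000
step 1: k1 = (0.000000, 0.000000), k2 = (0.000000, 0.000000), k3 = (0.000000, 0.000000), k4 = (0.000000, 0.000000); V <- V + (h/6)(k1 + 2k2 + 2k3 + k4): V^x = 1.3750, V^y = -1.0000
step 2: k1 = (0.000000, 0.000000), k2 = (0.000000, 0.000000), k3 = (0.000000, 0.000000), k4 = (0.000000, 0.000000); V <- V + (h/6)(k1 + 2k2 + 2k3 + k4): V^x = 1.3750, V^y = -1.0000
step 3: k1 = (0.000000, 0.000000), k2 = (0.000000, 0.000000), k3 = (0.000000, 0.000000), k4 = (0.000000, 0.000000); V <- V + (h/6)(k1 + 2k2 + 2k3 + k4): V^x = 1.3750, V^y = -1.0000
step 4: k1 = (0.000000, 0.000000), k2 = (0.000000, 0.000000), k3 = (0.000000, 0.000000), k4 = (0.000000, 0.000000); V <- V + (h/6)(k1 + 2k2 + 2k3 + k4): V^x = 1.3750, V^y = -1.0000


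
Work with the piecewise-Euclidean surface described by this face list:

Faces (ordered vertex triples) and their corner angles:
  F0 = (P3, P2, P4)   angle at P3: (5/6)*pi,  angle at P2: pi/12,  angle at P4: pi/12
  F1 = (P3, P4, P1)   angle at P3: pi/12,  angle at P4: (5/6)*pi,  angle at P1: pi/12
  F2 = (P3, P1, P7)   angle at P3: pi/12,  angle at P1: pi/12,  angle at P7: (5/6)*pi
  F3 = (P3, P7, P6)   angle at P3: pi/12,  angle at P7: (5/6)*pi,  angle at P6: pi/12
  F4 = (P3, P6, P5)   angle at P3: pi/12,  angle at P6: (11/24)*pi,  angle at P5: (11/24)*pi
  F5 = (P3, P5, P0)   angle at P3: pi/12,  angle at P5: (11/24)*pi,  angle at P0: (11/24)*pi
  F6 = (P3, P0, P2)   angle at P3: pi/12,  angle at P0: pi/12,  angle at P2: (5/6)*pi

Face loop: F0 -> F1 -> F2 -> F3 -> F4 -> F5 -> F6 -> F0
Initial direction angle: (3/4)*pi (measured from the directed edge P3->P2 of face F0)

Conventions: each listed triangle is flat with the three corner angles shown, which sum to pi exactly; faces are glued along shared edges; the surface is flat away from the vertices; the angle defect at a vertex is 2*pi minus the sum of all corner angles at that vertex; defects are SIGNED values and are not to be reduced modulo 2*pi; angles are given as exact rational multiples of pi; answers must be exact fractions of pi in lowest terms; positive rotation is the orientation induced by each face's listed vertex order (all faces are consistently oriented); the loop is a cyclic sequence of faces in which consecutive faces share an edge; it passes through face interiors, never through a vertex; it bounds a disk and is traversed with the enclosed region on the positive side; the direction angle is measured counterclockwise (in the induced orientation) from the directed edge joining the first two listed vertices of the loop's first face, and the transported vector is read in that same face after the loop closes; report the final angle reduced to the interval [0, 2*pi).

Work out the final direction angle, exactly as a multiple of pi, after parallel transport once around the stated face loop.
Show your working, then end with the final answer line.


enclosed vertex P3: corner angles sum to (4/3)*pi, defect = 2*pi - (4/3)*pi = (2/3)*pi
adding the enclosed defects to the starting angle (mod 2*pi, induced orientation) gives the holonomy
final angle = (3/4)*pi + (2/3)*pi = (17/12)*pi (mod 2*pi)

Answer: final direction angle = (17/12)*pi


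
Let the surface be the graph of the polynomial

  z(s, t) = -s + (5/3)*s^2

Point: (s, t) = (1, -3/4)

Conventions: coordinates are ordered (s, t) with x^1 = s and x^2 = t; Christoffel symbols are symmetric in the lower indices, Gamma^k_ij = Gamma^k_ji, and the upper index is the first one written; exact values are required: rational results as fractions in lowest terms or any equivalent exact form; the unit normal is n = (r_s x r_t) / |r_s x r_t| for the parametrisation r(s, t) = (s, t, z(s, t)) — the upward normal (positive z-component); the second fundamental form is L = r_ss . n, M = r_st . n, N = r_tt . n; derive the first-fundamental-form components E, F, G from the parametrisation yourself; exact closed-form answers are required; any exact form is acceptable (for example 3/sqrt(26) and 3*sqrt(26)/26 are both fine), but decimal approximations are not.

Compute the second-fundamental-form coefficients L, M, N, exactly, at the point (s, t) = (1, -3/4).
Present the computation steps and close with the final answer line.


z_s = 7/3, z_t = 0, z_ss = 10/3, z_st = 0, z_tt = 0
E = 58/9, F = 0, G = 1; answer radicand W^2 = 58/9
unnormalised second-form numerators: l = 10/3, m = 0, n = 0; L = l/sqrt(58/9), and similarly M = m/sqrt(W^2), N = n/sqrt(W^2)

Answer: L = 5*sqrt(58)/29, M = 0, N = 0


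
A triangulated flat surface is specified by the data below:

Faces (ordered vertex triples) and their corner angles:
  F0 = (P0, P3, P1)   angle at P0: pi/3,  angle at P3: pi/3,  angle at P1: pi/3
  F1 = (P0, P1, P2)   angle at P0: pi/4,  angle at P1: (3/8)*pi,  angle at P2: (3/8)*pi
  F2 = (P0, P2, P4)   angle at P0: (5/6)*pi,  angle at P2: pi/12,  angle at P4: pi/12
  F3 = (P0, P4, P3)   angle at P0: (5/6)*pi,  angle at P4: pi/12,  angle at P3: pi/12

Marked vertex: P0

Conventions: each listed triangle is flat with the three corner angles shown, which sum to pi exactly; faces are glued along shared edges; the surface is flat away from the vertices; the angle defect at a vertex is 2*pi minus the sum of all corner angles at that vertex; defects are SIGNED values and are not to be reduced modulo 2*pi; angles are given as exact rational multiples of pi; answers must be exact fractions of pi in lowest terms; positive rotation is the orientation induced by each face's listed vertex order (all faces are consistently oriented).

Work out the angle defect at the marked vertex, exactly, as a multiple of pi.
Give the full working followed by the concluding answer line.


Sum of corner angles at P0: (9/4)*pi
defect = 2*pi - (9/4)*pi

Answer: defect(P0) = -pi/4


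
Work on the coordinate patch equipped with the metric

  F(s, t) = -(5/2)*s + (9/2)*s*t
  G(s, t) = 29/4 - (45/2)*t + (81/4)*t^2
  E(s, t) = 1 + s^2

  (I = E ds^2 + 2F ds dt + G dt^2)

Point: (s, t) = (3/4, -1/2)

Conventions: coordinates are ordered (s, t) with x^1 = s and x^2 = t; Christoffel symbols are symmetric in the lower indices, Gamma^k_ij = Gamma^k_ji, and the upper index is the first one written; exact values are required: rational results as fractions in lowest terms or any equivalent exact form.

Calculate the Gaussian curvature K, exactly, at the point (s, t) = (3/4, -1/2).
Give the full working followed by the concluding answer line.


E = 25/16, F = -57/16, G = 377/16, EG - F^2 = 193/8 at the point
E_s = 3/2, E_t = 0, F_s = -19/4, F_t = 27/8, G_s = 0, G_t = -171/4
E_tt = 0, F_st = 9/2, G_ss = 0
Apply the Brioschi formula K = (det M1 - det M2)/(EG - F^2)^2 over the derivative matrices of E, F, G.
M1 = [[-E_tt/2 + F_st - G_ss/2, E_s/2, F_s - E_t/2], [F_t - G_s/2, E, F], [G_t/2, F, G]] = [[9/2, 3/4, -19/4], [27/8, 25/16, -57/16], [-171/8, -57/16, 377/16]]; det M1 = 9/2
M2 = [[0, E_t/2, G_s/2], [E_t/2, E, F], [G_s/2, F, G]] = [[0, 0, 0], [0, 25/16, -57/16], [0, -57/16, 377/16]]; det M2 = 0
det M1 - det M2 = 9/2; K = 9/2 / (193/8)^2 = 288/37249

Answer: K = 288/37249


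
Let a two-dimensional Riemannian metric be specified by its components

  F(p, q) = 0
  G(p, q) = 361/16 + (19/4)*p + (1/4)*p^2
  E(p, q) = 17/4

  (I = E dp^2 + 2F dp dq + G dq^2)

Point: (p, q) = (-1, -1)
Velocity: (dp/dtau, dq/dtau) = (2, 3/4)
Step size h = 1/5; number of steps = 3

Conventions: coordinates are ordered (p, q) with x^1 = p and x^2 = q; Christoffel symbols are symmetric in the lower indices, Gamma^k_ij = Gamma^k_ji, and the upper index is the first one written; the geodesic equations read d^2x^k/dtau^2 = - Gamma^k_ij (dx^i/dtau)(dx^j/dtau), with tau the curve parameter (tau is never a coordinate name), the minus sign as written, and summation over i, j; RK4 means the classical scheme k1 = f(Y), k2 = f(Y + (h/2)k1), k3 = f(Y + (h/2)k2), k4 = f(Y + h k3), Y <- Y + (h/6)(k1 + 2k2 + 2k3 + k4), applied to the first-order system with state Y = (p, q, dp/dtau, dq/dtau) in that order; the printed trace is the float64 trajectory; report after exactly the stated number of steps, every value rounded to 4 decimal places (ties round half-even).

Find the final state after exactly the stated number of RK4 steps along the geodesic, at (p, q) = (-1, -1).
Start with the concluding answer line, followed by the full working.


Answer: p = 0.2443, q = -0.6069, dp/dtau = 2.1381, dq/dtau = 0.5707

f(Y) = (dp/dtau, dq/dtau, -Gamma^p_ij Y'^i Y'^j, -Gamma^q_ij Y'^i Y'^j) with the Gammas evaluated at the stage position; h = 0.200000; intermediate values shown to 6 dp
step 0: p = -1.0000, q = -1.0000, dp/dtau = 2.0000, dq/dtau = 0.7500
step 1:
  k1: at (p, q) = (-1.000000, -1.000000), (dp/dtau, dq/dtau) = (2.000000, 0.750000); Gamma_ppp = 0.000000, Gamma_ppq = 0.000000, Gamma_pqq = -0.500000, Gamma_qpp = 0.000000, Gamma_qpq = 0.117647, Gamma_qqq = 0.000000; k1 = (2.000000, 0.750000, 0.281250, -0.352941)
  k2: at (p, q) = (-0.800000, -0.925000), (dp/dtau, dq/dtau) = (2.028125, 0.714706); Gamma_ppp = 0.000000, Gamma_ppq = 0.000000, Gamma_pqq = -0.511765, Gamma_qpp = 0.000000, Gamma_qpq = 0.114943, Gamma_qqq = 0.000000; k2 = (2.028125, 0.714706, 0.261412, -0.333221)
  k3: at (p, q) = (-0.797187, -0.928529), (dp/dtau, dq/dtau) = (2.026141, 0.716678); Gamma_ppp = 0.000000, Gamma_ppq = 0.000000, Gamma_pqq = -0.511930, Gamma_qpp = 0.000000, Gamma_qpq = 0.114905, Gamma_qqq = 0.000000; k3 = (2.026141, 0.716678, 0.262941, -0.333706)
  k4: at (p, q) = (-0.594772, -0.856664), (dp/dtau, dq/dtau) = (2.052588, 0.683259); Gamma_ppp = 0.000000, Gamma_ppq = 0.000000, Gamma_pqq = -0.523837, Gamma_qpp = 0.000000, Gamma_qpq = 0.112294, Gamma_qqq = 0.000000; k4 = (2.052588, 0.683259, 0.244549, -0.314972)
  Y <- Y + (h/6)(k1 + 2k2 + 2k3 + k4): p = -0.5946, q = -0.8568, dp/dtau = 2.0525, dq/dtau = 0.6833
step 2:
  k1: at (p, q) = (-0.594629, -0.856799), (dp/dtau, dq/dtau) = (2.052484, 0.683274); Gamma_ppp = 0.000000, Gamma_ppq = 0.000000, Gamma_pqq = -0.523845, Gamma_qpp = 0.000000, Gamma_qpq = 0.112292, Gamma_qqq = 0.000000; k1 = (2.052484, 0.683274, 0.244564, -0.314958)
  k2: at (p, q) = (-0.389381, -0.788472), (dp/dtau, dq/dtau) = (2.076940, 0.651779); Gamma_ppp = 0.000000, Gamma_ppq = 0.000000, Gamma_pqq = -0.535919, Gamma_qpp = 0.000000, Gamma_qpq = 0.109762, Gamma_qqq = 0.000000; k2 = (2.076940, 0.651779, 0.227667, -0.297171)
  k3: at (p, q) = (-0.386935, -0.791621), (dp/dtau, dq/dtau) = (2.075250, 0.653557); Gamma_ppp = 0.000000, Gamma_ppq = 0.000000, Gamma_pqq = -0.536063, Gamma_qpp = 0.000000, Gamma_qpq = 0.109733, Gamma_qqq = 0.000000; k3 = (2.075250, 0.653557, 0.228972, -0.297659)
  k4: at (p, q) = (-0.179579, -0.726088), (dp/dtau, dq/dtau) = (2.098278, 0.623743); Gamma_ppp = 0.000000, Gamma_ppq = 0.000000, Gamma_pqq = -0.548260, Gamma_qpp = 0.000000, Gamma_qpq = 0.107291, Gamma_qqq = 0.000000; k4 = (2.098278, 0.623743, 0.213303, -0.280843)
  Y <- Y + (h/6)(k1 + 2k2 + 2k3 + k4): p = -0.1795, q = -0.7262, dp/dtau = 2.0982, dq/dtau = 0.6238
step 3:
  k1: at (p, q) = (-0.179458, -0.726209), (dp/dtau, dq/dtau) = (2.098188, 0.623759); Gamma_ppp = 0.000000, Gamma_ppq = 0.000000, Gamma_pqq = -0.548267, Gamma_qpp = 0.000000, Gamma_qpq = 0.107290, Gamma_qqq = 0.000000; k1 = (2.098188, 0.623759, 0.213317, -0.280834)
  k2: at (p, q) = (0.030361, -0.663834), (dp/dtau, dq/dtau) = (2.119520, 0.595676); Gamma_ppp = 0.000000, Gamma_ppq = 0.000000, Gamma_pqq = -0.560609, Gamma_qpp = 0.000000, Gamma_qpq = 0.104928, Gamma_qqq = 0.000000; k2 = (2.119520, 0.595676, 0.198921, -0.264952)
  k3: at (p, q) = (0.032494, -0.666642), (dp/dtau, dq/dtau) = (2.118080, 0.597264); Gamma_ppp = 0.000000, Gamma_ppq = 0.000000, Gamma_pqq = -0.560735, Gamma_qpp = 0.000000, Gamma_qpq = 0.104904, Gamma_qqq = 0.000000; k3 = (2.118080, 0.597264, 0.200028, -0.265419)
  k4: at (p, q) = (0.244158, -0.606757), (dp/dtau, dq/dtau) = (2.138194, 0.570675); Gamma_ppp = 0.000000, Gamma_ppq = 0.000000, Gamma_pqq = -0.573186, Gamma_qpp = 0.000000, Gamma_qpq = 0.102626, Gamma_qqq = 0.000000; k4 = (2.138194, 0.570675, 0.186670, -0.250450)
  Y <- Y + (h/6)(k1 + 2k2 + 2k3 + k4): p = 0.2443, q = -0.6069, dp/dtau = 2.1381, dq/dtau = 0.5707


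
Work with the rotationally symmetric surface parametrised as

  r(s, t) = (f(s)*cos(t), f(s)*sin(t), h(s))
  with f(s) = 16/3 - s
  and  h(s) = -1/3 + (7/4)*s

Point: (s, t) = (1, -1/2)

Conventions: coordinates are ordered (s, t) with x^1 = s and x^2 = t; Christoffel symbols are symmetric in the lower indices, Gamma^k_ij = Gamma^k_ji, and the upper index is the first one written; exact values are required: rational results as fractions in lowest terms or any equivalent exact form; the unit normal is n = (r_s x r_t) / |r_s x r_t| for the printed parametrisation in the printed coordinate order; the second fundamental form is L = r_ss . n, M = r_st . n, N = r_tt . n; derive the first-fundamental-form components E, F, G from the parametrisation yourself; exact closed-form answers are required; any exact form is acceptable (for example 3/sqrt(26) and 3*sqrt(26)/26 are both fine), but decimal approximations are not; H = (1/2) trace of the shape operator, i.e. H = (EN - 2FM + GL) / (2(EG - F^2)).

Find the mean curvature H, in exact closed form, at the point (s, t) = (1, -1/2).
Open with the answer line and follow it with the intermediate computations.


Answer: H = 21*sqrt(65)/1690

f = 13/3, f' = -1, f'' = 0, h' = 7/4, h'' = 0
E = 65/16, F = 0, G = 169/9; answer radicand W^2 = 65/16
unnormalised second-form numerators: l = 0, m = 0, n = 91/12; L = l/sqrt(65/16), and similarly M = m/sqrt(W^2), N = n/sqrt(W^2)
H = (E*n - 2*F*m + G*l) / (2*(EG - F^2)*sqrt(W^2)); E*n - 2*F*m + G*l = 5915/192, EG - F^2 = 10985/144, so H = (21/104)/sqrt(65/16)


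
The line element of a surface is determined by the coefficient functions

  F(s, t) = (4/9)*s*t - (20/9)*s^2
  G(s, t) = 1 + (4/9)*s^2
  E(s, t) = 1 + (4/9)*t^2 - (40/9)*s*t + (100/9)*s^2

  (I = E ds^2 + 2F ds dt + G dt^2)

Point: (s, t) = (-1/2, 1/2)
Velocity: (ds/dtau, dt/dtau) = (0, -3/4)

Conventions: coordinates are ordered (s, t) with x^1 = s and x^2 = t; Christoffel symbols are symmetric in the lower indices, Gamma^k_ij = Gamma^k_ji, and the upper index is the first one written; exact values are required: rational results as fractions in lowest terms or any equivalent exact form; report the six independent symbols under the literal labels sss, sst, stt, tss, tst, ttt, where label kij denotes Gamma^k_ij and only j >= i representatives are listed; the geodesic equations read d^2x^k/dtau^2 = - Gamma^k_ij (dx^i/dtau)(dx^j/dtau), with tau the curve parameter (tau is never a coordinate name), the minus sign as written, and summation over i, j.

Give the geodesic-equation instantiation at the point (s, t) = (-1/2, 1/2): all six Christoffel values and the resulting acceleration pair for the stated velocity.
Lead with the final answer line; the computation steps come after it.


Answer: Gamma_sss = -30/23, Gamma_sst = 6/23, Gamma_stt = 0, Gamma_tss = 5/23, Gamma_tst = -1/23, Gamma_ttt = 0; accelerations (d^2s/dtau^2, d^2t/dtau^2) = (0, 0)

E = 5, F = -2/3, G = 10/9 at the point
E_s = -40/3, E_t = 8/3, F_s = 22/9, F_t = -2/9, G_s = -4/9, G_t = 0
EG - F^2 = 46/9;  g^inv = (9/46) * [[10/9, 2/3], [2/3, 5]]
first-kind symbols [ij,l] = (1/2)(d_i g_jl + d_j g_il - d_l g_ij): [ss,s] = E_s/2 = -20/3, [ss,t] = F_s - E_t/2 = 10/9, [st,s] = E_t/2 = 4/3, [st,t] = G_s/2 = -2/9, [tt,s] = F_t - G_s/2 = 0, [tt,t] = G_t/2 = 0
Gamma^s_ij = (G*[ij,s] - F*[ij,t])/(EG - F^2), Gamma^t_ij = (E*[ij,t] - F*[ij,s])/(EG - F^2)
Gamma_sss = -30/23, Gamma_sst = 6/23, Gamma_stt = 0, Gamma_tss = 5/23, Gamma_tst = -1/23, Gamma_ttt = 0
d^2s/dtau^2 = -(Gamma_sss*(0)^2 + 2*Gamma_sst*(0)*(-3/4) + Gamma_stt*(-3/4)^2) = 0
d^2t/dtau^2 = -(Gamma_tss*(0)^2 + 2*Gamma_tst*(0)*(-3/4) + Gamma_ttt*(-3/4)^2) = 0


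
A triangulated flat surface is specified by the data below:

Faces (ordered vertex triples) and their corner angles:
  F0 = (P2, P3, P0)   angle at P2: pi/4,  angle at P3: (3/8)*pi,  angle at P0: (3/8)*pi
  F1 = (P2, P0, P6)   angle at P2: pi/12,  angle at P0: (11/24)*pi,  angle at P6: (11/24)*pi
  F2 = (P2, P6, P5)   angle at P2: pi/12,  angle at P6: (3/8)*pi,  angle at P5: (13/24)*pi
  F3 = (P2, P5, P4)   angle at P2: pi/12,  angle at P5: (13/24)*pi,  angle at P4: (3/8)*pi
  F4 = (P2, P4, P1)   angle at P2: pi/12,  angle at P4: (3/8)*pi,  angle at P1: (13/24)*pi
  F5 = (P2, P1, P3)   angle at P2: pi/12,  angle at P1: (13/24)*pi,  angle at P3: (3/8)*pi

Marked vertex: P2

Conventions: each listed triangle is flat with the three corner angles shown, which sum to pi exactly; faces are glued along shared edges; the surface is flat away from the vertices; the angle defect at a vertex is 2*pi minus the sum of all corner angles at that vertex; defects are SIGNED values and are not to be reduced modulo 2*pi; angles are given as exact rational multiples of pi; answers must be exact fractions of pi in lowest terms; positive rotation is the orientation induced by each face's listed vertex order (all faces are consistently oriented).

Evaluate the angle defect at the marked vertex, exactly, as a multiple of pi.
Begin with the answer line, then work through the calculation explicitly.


Answer: defect(P2) = (4/3)*pi

Sum of corner angles at P2: (2/3)*pi
defect = 2*pi - (2/3)*pi


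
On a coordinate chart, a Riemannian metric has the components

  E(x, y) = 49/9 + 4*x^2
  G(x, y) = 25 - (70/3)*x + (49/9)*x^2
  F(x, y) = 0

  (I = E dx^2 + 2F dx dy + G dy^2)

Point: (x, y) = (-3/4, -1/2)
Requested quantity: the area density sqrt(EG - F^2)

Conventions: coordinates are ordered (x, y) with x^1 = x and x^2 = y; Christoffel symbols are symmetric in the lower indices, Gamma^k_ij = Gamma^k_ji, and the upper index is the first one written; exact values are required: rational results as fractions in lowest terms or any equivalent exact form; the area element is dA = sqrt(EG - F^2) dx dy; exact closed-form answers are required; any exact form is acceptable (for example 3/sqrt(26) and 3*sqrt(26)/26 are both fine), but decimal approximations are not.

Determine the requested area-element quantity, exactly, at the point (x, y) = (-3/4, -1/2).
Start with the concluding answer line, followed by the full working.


Answer: sqrt(EG - F^2) = 9*sqrt(277)/8

E = 277/36, F = 0, G = 729/16; EG - F^2 = 22437/64


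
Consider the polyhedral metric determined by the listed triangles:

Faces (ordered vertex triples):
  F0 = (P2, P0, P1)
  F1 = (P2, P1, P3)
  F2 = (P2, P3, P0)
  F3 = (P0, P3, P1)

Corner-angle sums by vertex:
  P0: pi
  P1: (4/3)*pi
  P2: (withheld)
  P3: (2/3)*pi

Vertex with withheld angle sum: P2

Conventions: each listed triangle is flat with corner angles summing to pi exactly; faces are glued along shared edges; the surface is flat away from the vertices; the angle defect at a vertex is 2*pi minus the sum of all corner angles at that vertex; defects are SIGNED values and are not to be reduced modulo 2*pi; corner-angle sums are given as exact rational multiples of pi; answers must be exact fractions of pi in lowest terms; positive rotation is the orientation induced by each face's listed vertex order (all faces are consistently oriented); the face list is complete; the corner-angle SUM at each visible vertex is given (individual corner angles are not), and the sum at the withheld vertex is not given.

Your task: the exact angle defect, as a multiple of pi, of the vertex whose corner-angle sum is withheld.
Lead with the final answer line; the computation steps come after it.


Answer: defect(P2) = pi

V = 4, E = 6, F = 4; chi = V - E + F = 2
Gauss-Bonnet: total defect = 2*pi*chi = 4*pi; visible defects sum to 3*pi


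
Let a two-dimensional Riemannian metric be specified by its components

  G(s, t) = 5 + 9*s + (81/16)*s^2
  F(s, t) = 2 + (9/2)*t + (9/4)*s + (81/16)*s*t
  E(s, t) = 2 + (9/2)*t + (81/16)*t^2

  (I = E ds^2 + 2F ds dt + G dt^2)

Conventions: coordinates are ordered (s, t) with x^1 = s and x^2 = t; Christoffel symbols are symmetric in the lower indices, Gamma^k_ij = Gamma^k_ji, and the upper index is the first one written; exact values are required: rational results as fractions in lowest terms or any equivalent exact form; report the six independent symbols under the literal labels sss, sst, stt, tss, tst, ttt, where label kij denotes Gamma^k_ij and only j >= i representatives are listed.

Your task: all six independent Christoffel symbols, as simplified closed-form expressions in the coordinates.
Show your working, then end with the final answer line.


E = 2 + (9/2)*t + (81/16)*t^2; F = 2 + (9/2)*t + (9/4)*s + (81/16)*s*t; G = 5 + 9*s + (81/16)*s^2
Gamma^k_ij = (1/2) g^{kl} (d_i g_jl + d_j g_il - d_l g_ij), with g^inv = (1/(EG-F^2)) [[G, -F], [-F, E]]
first partials: E_s = 0, E_t = 9/2 + (81/8)*t, F_s = 9/4 + (81/16)*t, F_t = 9/2 + (81/16)*s, G_s = 9 + (81/8)*s, G_t = 0
D = EG - F^2 = 6 + (9/2)*t + 9*s + (81/16)*t^2 + (81/16)*s^2
expanded: Gamma^s_ss = (G E_s - 2F F_s + F E_t)/(2D), Gamma^s_st = (G E_t - F G_s)/(2D), Gamma^s_tt = (2G F_t - G G_s - F G_t)/(2D), Gamma^t_ss = (2E F_s - E E_t - F E_s)/(2D), Gamma^t_st = (E G_s - F E_t)/(2D), Gamma^t_tt = (E G_t - 2F F_t + F G_s)/(2D); substitute and cancel common factors

Answer: Gamma_sss = 0, Gamma_sst = (27*t + 12)/(27*s^2 + 48*s + 27*t^2 + 24*t + 32), Gamma_stt = 0, Gamma_tss = 0, Gamma_tst = (27*s + 24)/(27*s^2 + 48*s + 27*t^2 + 24*t + 32), Gamma_ttt = 0


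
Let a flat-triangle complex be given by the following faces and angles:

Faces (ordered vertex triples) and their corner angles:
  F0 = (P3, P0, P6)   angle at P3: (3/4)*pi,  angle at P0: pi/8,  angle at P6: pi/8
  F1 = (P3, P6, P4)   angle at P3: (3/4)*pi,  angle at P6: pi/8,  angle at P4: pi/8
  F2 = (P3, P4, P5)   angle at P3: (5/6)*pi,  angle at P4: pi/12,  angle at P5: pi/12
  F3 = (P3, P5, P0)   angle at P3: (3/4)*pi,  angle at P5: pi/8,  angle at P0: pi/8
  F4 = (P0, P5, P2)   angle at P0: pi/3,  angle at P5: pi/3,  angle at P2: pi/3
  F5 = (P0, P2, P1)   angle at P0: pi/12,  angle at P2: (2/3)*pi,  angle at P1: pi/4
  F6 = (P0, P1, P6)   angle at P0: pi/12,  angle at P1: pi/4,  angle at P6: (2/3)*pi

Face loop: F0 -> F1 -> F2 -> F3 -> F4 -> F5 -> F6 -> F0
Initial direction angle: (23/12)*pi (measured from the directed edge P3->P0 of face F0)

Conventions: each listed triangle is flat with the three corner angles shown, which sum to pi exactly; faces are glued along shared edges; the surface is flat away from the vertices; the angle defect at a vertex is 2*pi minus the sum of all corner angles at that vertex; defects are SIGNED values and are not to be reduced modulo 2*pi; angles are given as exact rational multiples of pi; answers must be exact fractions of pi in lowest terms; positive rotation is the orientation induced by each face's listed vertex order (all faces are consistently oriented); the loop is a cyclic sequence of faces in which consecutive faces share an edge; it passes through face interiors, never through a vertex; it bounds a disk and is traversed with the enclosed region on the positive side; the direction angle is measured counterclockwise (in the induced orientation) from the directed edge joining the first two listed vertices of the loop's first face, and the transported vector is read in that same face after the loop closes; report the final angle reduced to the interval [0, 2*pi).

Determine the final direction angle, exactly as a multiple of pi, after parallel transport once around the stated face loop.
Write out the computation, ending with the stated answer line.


enclosed vertex P0: corner angles sum to (3/4)*pi, defect = 2*pi - (3/4)*pi = (5/4)*pi
enclosed vertex P3: corner angles sum to (37/12)*pi, defect = 2*pi - (37/12)*pi = (-13/12)*pi
the rotation equals the total enclosed defect, so the final angle is initial + defects (mod 2*pi)
final angle = (23/12)*pi + pi/6 = pi/12 (mod 2*pi)

Answer: final direction angle = pi/12


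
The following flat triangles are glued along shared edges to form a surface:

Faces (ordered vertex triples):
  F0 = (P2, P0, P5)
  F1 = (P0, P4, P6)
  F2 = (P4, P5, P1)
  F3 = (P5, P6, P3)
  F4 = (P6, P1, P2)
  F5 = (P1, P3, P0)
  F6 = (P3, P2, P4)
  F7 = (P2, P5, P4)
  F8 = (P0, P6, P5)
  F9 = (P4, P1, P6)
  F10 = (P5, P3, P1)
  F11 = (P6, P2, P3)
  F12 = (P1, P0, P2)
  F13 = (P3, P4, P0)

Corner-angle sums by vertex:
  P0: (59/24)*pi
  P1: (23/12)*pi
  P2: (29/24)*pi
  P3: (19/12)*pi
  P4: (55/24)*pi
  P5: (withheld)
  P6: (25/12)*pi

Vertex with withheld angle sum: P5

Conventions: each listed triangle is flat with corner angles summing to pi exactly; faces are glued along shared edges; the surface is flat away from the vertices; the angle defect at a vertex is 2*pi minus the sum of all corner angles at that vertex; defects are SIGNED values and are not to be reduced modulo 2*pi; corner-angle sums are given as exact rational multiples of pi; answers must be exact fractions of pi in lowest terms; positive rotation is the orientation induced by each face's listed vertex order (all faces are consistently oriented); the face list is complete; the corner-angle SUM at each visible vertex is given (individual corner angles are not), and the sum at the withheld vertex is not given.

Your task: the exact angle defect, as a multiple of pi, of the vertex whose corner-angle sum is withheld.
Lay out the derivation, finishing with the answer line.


V = 7, E = 21, F = 14; chi = V - E + F = 0
Gauss-Bonnet: total defect = 2*pi*chi = 0; visible defects sum to (11/24)*pi

Answer: defect(P5) = (-11/24)*pi


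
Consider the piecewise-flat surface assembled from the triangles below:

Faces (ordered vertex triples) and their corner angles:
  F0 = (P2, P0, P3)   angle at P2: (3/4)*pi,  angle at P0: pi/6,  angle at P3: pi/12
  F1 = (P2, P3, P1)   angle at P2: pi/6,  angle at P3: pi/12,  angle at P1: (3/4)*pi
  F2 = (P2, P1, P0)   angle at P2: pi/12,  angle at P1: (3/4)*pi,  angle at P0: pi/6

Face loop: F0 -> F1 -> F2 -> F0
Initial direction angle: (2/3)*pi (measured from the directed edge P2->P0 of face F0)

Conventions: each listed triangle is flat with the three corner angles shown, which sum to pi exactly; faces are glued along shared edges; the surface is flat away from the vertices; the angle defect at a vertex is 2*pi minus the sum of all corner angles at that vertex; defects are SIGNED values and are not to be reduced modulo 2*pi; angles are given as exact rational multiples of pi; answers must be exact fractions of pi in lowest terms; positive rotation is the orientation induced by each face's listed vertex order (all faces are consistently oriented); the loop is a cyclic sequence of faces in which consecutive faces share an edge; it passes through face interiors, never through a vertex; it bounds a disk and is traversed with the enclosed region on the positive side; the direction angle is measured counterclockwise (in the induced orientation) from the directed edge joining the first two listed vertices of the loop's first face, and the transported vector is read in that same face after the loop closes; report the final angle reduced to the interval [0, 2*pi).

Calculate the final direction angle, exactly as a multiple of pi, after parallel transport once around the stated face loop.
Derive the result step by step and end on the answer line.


enclosed vertex P2: corner angles sum to pi, defect = 2*pi - pi = pi
the final direction is the initial angle plus the enclosed defects, taken mod 2*pi in the induced orientation
final angle = (2/3)*pi + pi = (5/3)*pi (mod 2*pi)

Answer: final direction angle = (5/3)*pi


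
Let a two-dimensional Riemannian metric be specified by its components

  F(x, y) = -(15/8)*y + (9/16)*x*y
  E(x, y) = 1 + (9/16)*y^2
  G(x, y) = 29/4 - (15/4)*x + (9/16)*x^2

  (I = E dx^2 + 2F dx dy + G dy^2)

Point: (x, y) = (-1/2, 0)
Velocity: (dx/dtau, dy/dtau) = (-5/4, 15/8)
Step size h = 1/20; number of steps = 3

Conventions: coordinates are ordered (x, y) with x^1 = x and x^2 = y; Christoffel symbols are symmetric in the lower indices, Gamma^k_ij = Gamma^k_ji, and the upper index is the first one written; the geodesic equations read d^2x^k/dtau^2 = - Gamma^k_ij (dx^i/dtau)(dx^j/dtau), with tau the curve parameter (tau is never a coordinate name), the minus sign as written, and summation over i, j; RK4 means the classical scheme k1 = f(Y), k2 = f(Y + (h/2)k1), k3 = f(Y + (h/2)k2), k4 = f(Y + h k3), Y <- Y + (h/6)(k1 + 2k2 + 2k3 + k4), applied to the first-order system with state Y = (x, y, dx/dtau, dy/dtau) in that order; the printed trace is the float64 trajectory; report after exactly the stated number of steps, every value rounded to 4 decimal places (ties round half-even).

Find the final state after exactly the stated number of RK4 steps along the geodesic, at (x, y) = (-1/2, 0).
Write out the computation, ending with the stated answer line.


f(Y) = (dx/dtau, dy/dtau, -Gamma^x_ij Y'^i Y'^j, -Gamma^y_ij Y'^i Y'^j) with the Gammas evaluated at the stage position; h = 0.050000; intermediate values shown to 6 dp
step 0: x = -0.5000, y = 0.0000, dx/dtau = -1.2500, dy/dtau = 1.8750
step 1:
  k1: at (x, y) = (-0.500000, 0.000000), (dx/dtau, dy/dtau) = (-1.250000, 1.875000); Gamma_xxx = 0.000000, Gamma_xxy = 0.000000, Gamma_xyy = 0.000000, Gamma_yxx = 0.000000, Gamma_yxy = -0.232715, Gamma_yyy = 0.000000; k1 = (-1.250000, 1.875000, 0.000000, -1.090852)
  k2: at (x, y) = (-0.531250, 0.046875), (dx/dtau, dy/dtau) = (-1.250000, 1.847729); Gamma_xxx = 0.000000, Gamma_xxy = 0.002804, Gamma_xyy = 0.000000, Gamma_yxx = 0.000000, Gamma_yxy = -0.231205, Gamma_yyy = 0.000000; k2 = (-1.250000, 1.847729, 0.012954, -1.068009)
  k3: at (x, y) = (-0.531250, 0.046193), (dx/dtau, dy/dtau) = (-1.249676, 1.848300); Gamma_xxx = 0.000000, Gamma_xxy = 0.002764, Gamma_xyy = 0.000000, Gamma_yxx = 0.000000, Gamma_yxy = -0.231206, Gamma_yyy = 0.000000; k3 = (-1.249676, 1.848300, 0.012767, -1.068067)
  k4: at (x, y) = (-0.562484, 0.092415), (dx/dtau, dy/dtau) = (-1.249362, 1.821597); Gamma_xxx = 0.000000, Gamma_xxy = 0.005448, Gamma_xyy = 0.000000, Gamma_yxx = 0.000000, Gamma_yxy = -0.229656, Gamma_yyy = 0.000000; k4 = (-1.249362, 1.821597, 0.024797, -1.045317)
  Y <- Y + (h/6)(k1 + 2k2 + 2k3 + k4): x = -0.5625, y = 0.0924, dx/dtau = -1.2494, dy/dtau = 1.8216
step 2:
  k1: at (x, y) = (-0.562489, 0.092405), (dx/dtau, dy/dtau) = (-1.249365, 1.821597); Gamma_xxx = 0.000000, Gamma_xxy = 0.005447, Gamma_xyy = 0.000000, Gamma_yxx = 0.000000, Gamma_yxy = -0.229656, Gamma_yyy = 0.000000; k1 = (-1.249365, 1.821597, 0.024794, -1.045319)
  k2: at (x, y) = (-0.593723, 0.137945), (dx/dtau, dy/dtau) = (-1.248745, 1.795464); Gamma_xxx = 0.000000, Gamma_xxy = 0.008011, Gamma_xyy = 0.000000, Gamma_yxx = 0.000000, Gamma_yxy = -0.228071, Gamma_yyy = 0.000000; k2 = (-1.248745, 1.795464, 0.035924, -1.022705)
  k3: at (x, y) = (-0.593708, 0.137292), (dx/dtau, dy/dtau) = (-1.248467, 1.796030); Gamma_xxx = 0.000000, Gamma_xxy = 0.007974, Gamma_xyy = 0.000000, Gamma_yxx = 0.000000, Gamma_yxy = -0.228074, Gamma_yyy = 0.000000; k3 = (-1.248467, 1.796030, 0.035758, -1.022813)
  k4: at (x, y) = (-0.624913, 0.182207), (dx/dtau, dy/dtau) = (-1.247577, 1.770457); Gamma_xxx = 0.000000, Gamma_xxy = 0.010425, Gamma_xyy = 0.000000, Gamma_yxx = 0.000000, Gamma_yxy = -0.226461, Gamma_yyy = 0.000000; k4 = (-1.247577, 1.770457, 0.046051, -1.000407)
  Y <- Y + (h/6)(k1 + 2k2 + 2k3 + k4): x = -0.6249, y = 0.1822, dx/dtau = -1.2476, dy/dtau = 1.7705
step 3:
  k1: at (x, y) = (-0.624917, 0.182197), (dx/dtau, dy/dtau) = (-1.247580, 1.770458); Gamma_xxx = 0.000000, Gamma_xxy = 0.010424, Gamma_xyy = 0.000000, Gamma_yxx = 0.000000, Gamma_yxy = -0.226461, Gamma_yyy = 0.000000; k1 = (-1.247580, 1.770458, 0.046049, -1.000409)
  k2: at (x, y) = (-0.656107, 0.226459), (dx/dtau, dy/dtau) = (-1.246428, 1.745447); Gamma_xxx = 0.000000, Gamma_xxy = 0.012762, Gamma_xyy = 0.000000, Gamma_yxx = 0.000000, Gamma_yxy = -0.224824, Gamma_yyy = 0.000000; k2 = (-1.246428, 1.745447, 0.055530, -0.978245)
  k3: at (x, y) = (-0.656078, 0.225834), (dx/dtau, dy/dtau) = (-1.246191, 1.746002); Gamma_xxx = 0.000000, Gamma_xxy = 0.012727, Gamma_xyy = 0.000000, Gamma_yxx = 0.000000, Gamma_yxy = -0.224829, Gamma_yyy = 0.000000; k3 = (-1.246191, 1.746002, 0.055385, -0.978390)
  k4: at (x, y) = (-0.687227, 0.269498), (dx/dtau, dy/dtau) = (-1.244810, 1.721538); Gamma_xxx = 0.000000, Gamma_xxy = 0.014959, Gamma_xyy = 0.000000, Gamma_yxx = 0.000000, Gamma_yxy = -0.223175, Gamma_yyy = 0.000000; k4 = (-1.244810, 1.721538, 0.064115, -0.956521)
  Y <- Y + (h/6)(k1 + 2k2 + 2k3 + k4): x = -0.6872, y = 0.2695, dx/dtau = -1.2448, dy/dtau = 1.7215

Answer: x = -0.6872, y = 0.2695, dx/dtau = -1.2448, dy/dtau = 1.7215
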